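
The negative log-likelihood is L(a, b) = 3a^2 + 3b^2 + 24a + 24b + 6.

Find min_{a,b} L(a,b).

-90

L(a,b) separates as P(a) + Q(b) + 6, so its minimum is min P + min Q + 6.
P'(a) = 6a + 24 vanishes at a ∈ {-4}; Q'(b) = 6b + 24 vanishes at b ∈ {-4}.
Local minima of P (where P''>0): P(-4)=-48. Local minima of Q: Q(-4)=-48.
So the global minimum of L is P(-4) + Q(-4) + 6 = -48 − 48 + 6 = -90, attained at (-4, -4).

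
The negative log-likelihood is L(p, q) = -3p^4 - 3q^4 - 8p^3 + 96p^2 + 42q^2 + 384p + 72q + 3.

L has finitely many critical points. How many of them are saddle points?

L separates as a function of p plus a function of q, so ∇L=0 decouples.
∂L/∂p = -12(p - 4)(p + 2)(p + 4) = 0 at p ∈ {-4, -2, 4}; ∂L/∂q = -12(q - 3)(q + 1)(q + 2) = 0 at q ∈ {-2, -1, 3}.
The Hessian is diagonal: diag(L_pp, L_qq). Second derivatives: L_pp(-4)=-192, L_pp(-2)=144, L_pp(4)=-576; L_qq(-2)=-60, L_qq(-1)=48, L_qq(3)=-240.
Saddle points occur where the two diagonal entries have opposite signs: (-4, -1), (-2, -2), (-2, 3), (4, -1). Count: 4.

4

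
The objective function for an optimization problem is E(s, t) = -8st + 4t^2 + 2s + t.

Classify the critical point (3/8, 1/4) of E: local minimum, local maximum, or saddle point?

saddle point

The Hessian of E is constant: H = [[0, -8], [-8, 8]].
det(H) = 0·8 − (-8)² = -64.
Since det(H) < 0, H is indefinite and the critical point is a saddle point.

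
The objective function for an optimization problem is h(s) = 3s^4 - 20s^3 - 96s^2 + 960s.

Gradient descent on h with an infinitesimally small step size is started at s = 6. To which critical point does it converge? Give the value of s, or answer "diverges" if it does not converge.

h'(s) = 12(s - 5)(s - 4)(s + 4), so h'(6) = 240.
Gradient descent moves in the -h' direction, i.e. s is decreasing.
The nearest critical point in that direction is s = 5, where h'' = 108 > 0 (a local minimum). The iterate converges there.

5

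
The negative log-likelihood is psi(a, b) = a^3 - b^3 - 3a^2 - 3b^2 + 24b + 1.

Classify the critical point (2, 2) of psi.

saddle point

The mixed partial ∂²psi/∂a∂b is 0, so the Hessian at any point is diag(psi_aa, psi_bb) = diag(6(a - 1), -6(b + 1)).
At (2, 2): H = diag(6, -18).
The eigenvalues have opposite signs, so H is indefinite: a saddle point.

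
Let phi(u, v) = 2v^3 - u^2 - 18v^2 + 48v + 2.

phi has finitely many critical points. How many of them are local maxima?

phi separates as a function of u plus a function of v, so ∇phi=0 decouples.
∂phi/∂u = -2u = 0 at u ∈ {0}; ∂phi/∂v = 6(v - 4)(v - 2) = 0 at v ∈ {2, 4}.
The Hessian is diagonal: diag(phi_uu, phi_vv). Second derivatives: phi_uu(0)=-2; phi_vv(2)=-12, phi_vv(4)=12.
Local maxima occur where both diagonal entries negative: (0, 2). Count: 1.

1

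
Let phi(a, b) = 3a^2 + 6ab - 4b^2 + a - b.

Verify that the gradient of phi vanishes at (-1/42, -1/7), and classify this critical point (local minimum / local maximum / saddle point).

saddle point

∇phi = (6a + 6b + 1, 6a - 8b - 1); substituting (-1/42, -1/7) gives ∇phi = (0, 0), so (-1/42, -1/7) is indeed a critical point.
The Hessian of phi is constant: H = [[6, 6], [6, -8]].
det(H) = 6·(-8) − 6² = -84.
Since det(H) < 0, H is indefinite and the critical point is a saddle point.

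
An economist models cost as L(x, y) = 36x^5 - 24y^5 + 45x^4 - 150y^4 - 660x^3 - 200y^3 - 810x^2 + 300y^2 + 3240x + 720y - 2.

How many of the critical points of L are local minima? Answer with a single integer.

4

L separates as a function of x plus a function of y, so ∇L=0 decouples.
∂L/∂x = 180(x - 3)(x - 1)(x + 2)(x + 3) = 0 at x ∈ {-3, -2, 1, 3}; ∂L/∂y = -120(y - 1)(y + 1)(y + 2)(y + 3) = 0 at y ∈ {-3, -2, -1, 1}.
The Hessian is diagonal: diag(L_xx, L_yy). Second derivatives: L_xx(-3)=-4320, L_xx(-2)=2700, L_xx(1)=-4320, L_xx(3)=10800; L_yy(-3)=960, L_yy(-2)=-360, L_yy(-1)=480, L_yy(1)=-2880.
Local minima occur where both diagonal entries positive: (-2, -3), (-2, -1), (3, -3), (3, -1). Count: 4.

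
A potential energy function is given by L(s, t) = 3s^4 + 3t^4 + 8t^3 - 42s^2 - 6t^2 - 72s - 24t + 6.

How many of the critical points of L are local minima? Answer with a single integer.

L separates as a function of s plus a function of t, so ∇L=0 decouples.
∂L/∂s = 12(s - 3)(s + 1)(s + 2) = 0 at s ∈ {-2, -1, 3}; ∂L/∂t = 12(t - 1)(t + 1)(t + 2) = 0 at t ∈ {-2, -1, 1}.
The Hessian is diagonal: diag(L_ss, L_tt). Second derivatives: L_ss(-2)=60, L_ss(-1)=-48, L_ss(3)=240; L_tt(-2)=36, L_tt(-1)=-24, L_tt(1)=72.
Local minima occur where both diagonal entries positive: (-2, -2), (-2, 1), (3, -2), (3, 1). Count: 4.

4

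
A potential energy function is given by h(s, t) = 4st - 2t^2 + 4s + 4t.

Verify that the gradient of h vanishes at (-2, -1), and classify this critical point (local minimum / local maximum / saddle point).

∇h = (4t + 4, 4s - 4t + 4); substituting (-2, -1) gives ∇h = (0, 0), so (-2, -1) is indeed a critical point.
The Hessian of h is constant: H = [[0, 4], [4, -4]].
det(H) = 0·(-4) − 4² = -16.
Since det(H) < 0, H is indefinite and the critical point is a saddle point.

saddle point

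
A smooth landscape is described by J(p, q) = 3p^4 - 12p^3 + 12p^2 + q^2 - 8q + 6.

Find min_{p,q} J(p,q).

-10

J(p,q) separates as A(p) + B(q) + 6, so its minimum is min A + min B + 6.
A'(p) = 12p(p - 2)(p - 1) vanishes at p ∈ {0, 1, 2}; B'(q) = 2q - 8 vanishes at q ∈ {4}.
Local minima of A (where A''>0): A(0)=0, A(2)=0. Local minima of B: B(4)=-16.
So the global minimum of J is A(0) + B(4) + 6 = 0 − 16 + 6 = -10, attained at (0, 4).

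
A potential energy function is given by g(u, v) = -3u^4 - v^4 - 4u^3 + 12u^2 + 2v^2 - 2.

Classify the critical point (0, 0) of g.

The mixed partial ∂²g/∂u∂v is 0, so the Hessian at any point is diag(g_uu, g_vv) = diag(12(-3u^2 - 2u + 2), 4(-3v^2 + 1)).
At (0, 0): H = diag(24, 4).
Both eigenvalues are positive, so H is positive definite: a local minimum.

local minimum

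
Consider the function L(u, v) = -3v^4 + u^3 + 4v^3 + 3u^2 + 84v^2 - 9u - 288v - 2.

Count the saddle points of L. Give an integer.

3

L separates as a function of u plus a function of v, so ∇L=0 decouples.
∂L/∂u = 3(u - 1)(u + 3) = 0 at u ∈ {-3, 1}; ∂L/∂v = -12(v - 3)(v - 2)(v + 4) = 0 at v ∈ {-4, 2, 3}.
The Hessian is diagonal: diag(L_uu, L_vv). Second derivatives: L_uu(-3)=-12, L_uu(1)=12; L_vv(-4)=-504, L_vv(2)=72, L_vv(3)=-84.
Saddle points occur where the two diagonal entries have opposite signs: (-3, 2), (1, -4), (1, 3). Count: 3.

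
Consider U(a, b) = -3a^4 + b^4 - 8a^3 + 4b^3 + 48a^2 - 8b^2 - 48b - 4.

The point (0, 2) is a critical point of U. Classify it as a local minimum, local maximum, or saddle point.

The mixed partial ∂²U/∂a∂b is 0, so the Hessian at any point is diag(U_aa, U_bb) = diag(12(-3a^2 - 4a + 8), 4(3b^2 + 6b - 4)).
At (0, 2): H = diag(96, 80).
Both eigenvalues are positive, so H is positive definite: a local minimum.

local minimum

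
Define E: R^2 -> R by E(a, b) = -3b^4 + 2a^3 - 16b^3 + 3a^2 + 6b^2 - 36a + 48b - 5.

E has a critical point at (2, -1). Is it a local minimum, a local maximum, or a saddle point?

local minimum

The mixed partial ∂²E/∂a∂b is 0, so the Hessian at any point is diag(E_aa, E_bb) = diag(6(2a + 1), 12(-3b^2 - 8b + 1)).
At (2, -1): H = diag(30, 72).
Both eigenvalues are positive, so H is positive definite: a local minimum.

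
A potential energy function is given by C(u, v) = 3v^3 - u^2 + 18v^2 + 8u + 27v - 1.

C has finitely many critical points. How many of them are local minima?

0

C separates as a function of u plus a function of v, so ∇C=0 decouples.
∂C/∂u = -2(u - 4) = 0 at u ∈ {4}; ∂C/∂v = 9(v + 1)(v + 3) = 0 at v ∈ {-3, -1}.
The Hessian is diagonal: diag(C_uu, C_vv). Second derivatives: C_uu(4)=-2; C_vv(-3)=-18, C_vv(-1)=18.
Local minima occur where both diagonal entries positive: none. Count: 0.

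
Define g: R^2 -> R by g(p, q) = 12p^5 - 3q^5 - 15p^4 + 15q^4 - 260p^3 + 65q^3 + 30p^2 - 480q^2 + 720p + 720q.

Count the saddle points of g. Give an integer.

g separates as a function of p plus a function of q, so ∇g=0 decouples.
∂g/∂p = 60(p - 4)(p - 1)(p + 1)(p + 3) = 0 at p ∈ {-3, -1, 1, 4}; ∂g/∂q = -15(q - 4)(q - 3)(q - 1)(q + 4) = 0 at q ∈ {-4, 1, 3, 4}.
The Hessian is diagonal: diag(g_pp, g_qq). Second derivatives: g_pp(-3)=-3360, g_pp(-1)=1200, g_pp(1)=-1440, g_pp(4)=6300; g_qq(-4)=4200, g_qq(1)=-450, g_qq(3)=210, g_qq(4)=-360.
Saddle points occur where the two diagonal entries have opposite signs: (-3, -4), (-3, 3), (-1, 1), (-1, 4), (1, -4), (1, 3), (4, 1), (4, 4). Count: 8.

8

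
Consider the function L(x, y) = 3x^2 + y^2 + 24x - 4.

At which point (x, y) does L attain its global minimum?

(-4, 0)

L(x,y) separates as P(x) + Q(y) − 4, so its minimum is min P + min Q − 4.
P'(x) = 6x + 24 vanishes at x ∈ {-4}; Q'(y) = 2y vanishes at y ∈ {0}.
Local minima of P (where P''>0): P(-4)=-48. Local minima of Q: Q(0)=0.
So the global minimum of L is P(-4) + Q(0) − 4 = -48 + 0 − 4 = -52, attained at (-4, 0).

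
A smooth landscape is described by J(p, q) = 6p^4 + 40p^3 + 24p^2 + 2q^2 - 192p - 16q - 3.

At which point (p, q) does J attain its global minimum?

(1, 4)

J(p,q) separates as A(p) + B(q) − 3, so its minimum is min A + min B − 3.
A'(p) = 24(p - 1)(p + 2)(p + 4) vanishes at p ∈ {-4, -2, 1}; B'(q) = 4q - 16 vanishes at q ∈ {4}.
Local minima of A (where A''>0): A(-4)=128, A(1)=-122. Local minima of B: B(4)=-32.
So the global minimum of J is A(1) + B(4) − 3 = -122 − 32 − 3 = -157, attained at (1, 4).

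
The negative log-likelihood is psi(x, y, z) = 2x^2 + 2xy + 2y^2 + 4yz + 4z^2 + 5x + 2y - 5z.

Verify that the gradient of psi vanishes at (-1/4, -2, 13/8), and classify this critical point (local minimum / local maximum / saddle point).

local minimum

∇psi = (4x + 2y + 5, 2x + 4y + 4z + 2, 4y + 8z - 5); substituting (-1/4, -2, 13/8) gives ∇psi = (0, 0, 0), so (-1/4, -2, 13/8) is indeed a critical point.
The Hessian is constant: H = [[4, 2, 0], [2, 4, 4], [0, 4, 8]].
Leading principal minors: Δ₁ = 4, Δ₂ = 12, Δ₃ = 32.
All leading minors are positive, so H is positive definite: a local minimum.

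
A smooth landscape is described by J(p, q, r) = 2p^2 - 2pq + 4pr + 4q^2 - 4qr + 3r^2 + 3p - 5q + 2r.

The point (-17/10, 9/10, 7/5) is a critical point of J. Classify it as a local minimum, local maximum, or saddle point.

local minimum

The Hessian is constant: H = [[4, -2, 4], [-2, 8, -4], [4, -4, 6]].
Leading principal minors: Δ₁ = 4, Δ₂ = 28, Δ₃ = 40.
All leading minors are positive, so H is positive definite: a local minimum.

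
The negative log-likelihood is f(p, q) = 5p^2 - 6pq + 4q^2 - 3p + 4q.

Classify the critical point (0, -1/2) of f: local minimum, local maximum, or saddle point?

The Hessian of f is constant: H = [[10, -6], [-6, 8]].
det(H) = 10·8 − (-6)² = 44.
det(H) > 0 and tr(H) = 18 > 0, so H is positive definite and the point is a local minimum.

local minimum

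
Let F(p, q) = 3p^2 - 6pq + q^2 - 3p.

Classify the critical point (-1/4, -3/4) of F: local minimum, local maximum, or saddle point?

The Hessian of F is constant: H = [[6, -6], [-6, 2]].
det(H) = 6·2 − (-6)² = -24.
Since det(H) < 0, H is indefinite and the critical point is a saddle point.

saddle point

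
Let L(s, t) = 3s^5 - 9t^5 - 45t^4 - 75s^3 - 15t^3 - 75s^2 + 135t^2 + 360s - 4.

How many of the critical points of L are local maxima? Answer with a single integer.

L separates as a function of s plus a function of t, so ∇L=0 decouples.
∂L/∂s = 15(s - 4)(s - 1)(s + 2)(s + 3) = 0 at s ∈ {-3, -2, 1, 4}; ∂L/∂t = -45t(t - 1)(t + 2)(t + 3) = 0 at t ∈ {-3, -2, 0, 1}.
The Hessian is diagonal: diag(L_ss, L_tt). Second derivatives: L_ss(-3)=-420, L_ss(-2)=270, L_ss(1)=-540, L_ss(4)=1890; L_tt(-3)=540, L_tt(-2)=-270, L_tt(0)=270, L_tt(1)=-540.
Local maxima occur where both diagonal entries negative: (-3, -2), (-3, 1), (1, -2), (1, 1). Count: 4.

4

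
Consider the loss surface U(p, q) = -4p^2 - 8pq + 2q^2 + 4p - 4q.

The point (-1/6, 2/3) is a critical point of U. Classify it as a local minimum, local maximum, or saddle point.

The Hessian of U is constant: H = [[-8, -8], [-8, 4]].
det(H) = (-8)·4 − (-8)² = -96.
Since det(H) < 0, H is indefinite and the critical point is a saddle point.

saddle point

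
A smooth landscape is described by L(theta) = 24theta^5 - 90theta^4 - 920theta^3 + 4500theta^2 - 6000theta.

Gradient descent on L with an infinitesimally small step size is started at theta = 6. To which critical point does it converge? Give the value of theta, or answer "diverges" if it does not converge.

5

L'(theta) = 120(theta - 5)(theta - 2)(theta - 1)(theta + 5), so L'(6) = 26400.
Gradient descent moves in the -L' direction, i.e. theta is decreasing.
The nearest critical point in that direction is theta = 5, where L'' = 14400 > 0 (a local minimum). The iterate converges there.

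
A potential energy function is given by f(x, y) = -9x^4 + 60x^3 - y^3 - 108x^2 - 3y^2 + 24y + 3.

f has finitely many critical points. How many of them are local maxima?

2

f separates as a function of x plus a function of y, so ∇f=0 decouples.
∂f/∂x = -36x(x - 3)(x - 2) = 0 at x ∈ {0, 2, 3}; ∂f/∂y = -3(y - 2)(y + 4) = 0 at y ∈ {-4, 2}.
The Hessian is diagonal: diag(f_xx, f_yy). Second derivatives: f_xx(0)=-216, f_xx(2)=72, f_xx(3)=-108; f_yy(-4)=18, f_yy(2)=-18.
Local maxima occur where both diagonal entries negative: (0, 2), (3, 2). Count: 2.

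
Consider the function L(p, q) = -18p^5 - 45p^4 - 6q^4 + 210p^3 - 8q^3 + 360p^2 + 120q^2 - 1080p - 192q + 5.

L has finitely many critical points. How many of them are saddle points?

L separates as a function of p plus a function of q, so ∇L=0 decouples.
∂L/∂p = -90(p - 2)(p - 1)(p + 2)(p + 3) = 0 at p ∈ {-3, -2, 1, 2}; ∂L/∂q = -24(q - 2)(q - 1)(q + 4) = 0 at q ∈ {-4, 1, 2}.
The Hessian is diagonal: diag(L_pp, L_qq). Second derivatives: L_pp(-3)=1800, L_pp(-2)=-1080, L_pp(1)=1080, L_pp(2)=-1800; L_qq(-4)=-720, L_qq(1)=120, L_qq(2)=-144.
Saddle points occur where the two diagonal entries have opposite signs: (-3, -4), (-3, 2), (-2, 1), (1, -4), (1, 2), (2, 1). Count: 6.

6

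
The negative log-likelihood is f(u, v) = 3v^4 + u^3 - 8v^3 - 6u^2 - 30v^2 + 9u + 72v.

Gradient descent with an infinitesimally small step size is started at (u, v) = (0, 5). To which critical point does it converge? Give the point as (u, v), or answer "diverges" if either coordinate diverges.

diverges

f is separable, so gradient descent decouples: u follows -∂f/∂u, v follows -∂f/∂v.
∂f/∂u = 3(u - 3)(u - 1); at u=0 this is 9, so u decreases.
∂f/∂v = 12(v - 3)(v - 1)(v + 2); at v=5 this is 672, so v decreases.
The u-coordinate has no critical point in that direction and runs off to infinity.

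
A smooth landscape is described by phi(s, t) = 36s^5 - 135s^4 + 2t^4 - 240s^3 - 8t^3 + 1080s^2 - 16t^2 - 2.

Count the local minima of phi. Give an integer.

4

phi separates as a function of s plus a function of t, so ∇phi=0 decouples.
∂phi/∂s = 180s(s - 3)(s - 2)(s + 2) = 0 at s ∈ {-2, 0, 2, 3}; ∂phi/∂t = 8t(t - 4)(t + 1) = 0 at t ∈ {-1, 0, 4}.
The Hessian is diagonal: diag(phi_ss, phi_tt). Second derivatives: phi_ss(-2)=-7200, phi_ss(0)=2160, phi_ss(2)=-1440, phi_ss(3)=2700; phi_tt(-1)=40, phi_tt(0)=-32, phi_tt(4)=160.
Local minima occur where both diagonal entries positive: (0, -1), (0, 4), (3, -1), (3, 4). Count: 4.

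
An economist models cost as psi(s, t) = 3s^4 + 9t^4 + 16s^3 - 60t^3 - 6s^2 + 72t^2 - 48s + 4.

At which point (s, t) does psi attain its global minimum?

psi(s,t) separates as P(s) + Q(t) + 4, so its minimum is min P + min Q + 4.
P'(s) = 12(s - 1)(s + 1)(s + 4) vanishes at s ∈ {-4, -1, 1}; Q'(t) = 36t(t - 4)(t - 1) vanishes at t ∈ {0, 1, 4}.
Local minima of P (where P''>0): P(-4)=-160, P(1)=-35. Local minima of Q: Q(0)=0, Q(4)=-384.
So the global minimum of psi is P(-4) + Q(4) + 4 = -160 − 384 + 4 = -540, attained at (-4, 4).

(-4, 4)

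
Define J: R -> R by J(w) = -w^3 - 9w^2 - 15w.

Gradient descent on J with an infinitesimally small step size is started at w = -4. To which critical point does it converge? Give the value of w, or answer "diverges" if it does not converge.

J'(w) = -3(w + 1)(w + 5), so J'(-4) = 9.
Gradient descent moves in the -J' direction, i.e. w is decreasing.
The nearest critical point in that direction is w = -5, where J'' = 12 > 0 (a local minimum). The iterate converges there.

-5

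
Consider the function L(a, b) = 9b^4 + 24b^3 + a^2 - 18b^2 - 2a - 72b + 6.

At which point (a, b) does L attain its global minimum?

L(a,b) separates as P(a) + Q(b) + 6, so its minimum is min P + min Q + 6.
P'(a) = 2a - 2 vanishes at a ∈ {1}; Q'(b) = 36(b - 1)(b + 1)(b + 2) vanishes at b ∈ {-2, -1, 1}.
Local minima of P (where P''>0): P(1)=-1. Local minima of Q: Q(-2)=24, Q(1)=-57.
So the global minimum of L is P(1) + Q(1) + 6 = -1 − 57 + 6 = -52, attained at (1, 1).

(1, 1)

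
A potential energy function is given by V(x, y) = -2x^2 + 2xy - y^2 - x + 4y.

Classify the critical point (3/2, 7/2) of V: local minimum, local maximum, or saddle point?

local maximum

The Hessian of V is constant: H = [[-4, 2], [2, -2]].
det(H) = (-4)·(-2) − 2² = 4.
det(H) > 0 and tr(H) = -6 < 0, so H is negative definite and the point is a local maximum.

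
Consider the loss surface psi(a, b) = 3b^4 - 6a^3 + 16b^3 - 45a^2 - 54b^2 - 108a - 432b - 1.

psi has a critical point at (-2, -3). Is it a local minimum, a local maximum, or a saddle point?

local maximum

The mixed partial ∂²psi/∂a∂b is 0, so the Hessian at any point is diag(psi_aa, psi_bb) = diag(-18(2a + 5), 12(3b^2 + 8b - 9)).
At (-2, -3): H = diag(-18, -72).
Both eigenvalues are negative, so H is negative definite: a local maximum.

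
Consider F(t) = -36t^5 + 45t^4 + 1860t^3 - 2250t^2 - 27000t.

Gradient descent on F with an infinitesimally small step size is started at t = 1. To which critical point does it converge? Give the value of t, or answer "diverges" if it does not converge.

F'(t) = -180(t - 5)(t - 3)(t + 2)(t + 5), so F'(1) = -25920.
Gradient descent moves in the -F' direction, i.e. t is increasing.
The nearest critical point in that direction is t = 3, where F'' = 14400 > 0 (a local minimum). The iterate converges there.

3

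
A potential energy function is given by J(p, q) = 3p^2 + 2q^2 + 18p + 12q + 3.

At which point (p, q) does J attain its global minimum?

(-3, -3)

J(p,q) separates as A(p) + B(q) + 3, so its minimum is min A + min B + 3.
A'(p) = 6p + 18 vanishes at p ∈ {-3}; B'(q) = 4q + 12 vanishes at q ∈ {-3}.
Local minima of A (where A''>0): A(-3)=-27. Local minima of B: B(-3)=-18.
So the global minimum of J is A(-3) + B(-3) + 3 = -27 − 18 + 3 = -42, attained at (-3, -3).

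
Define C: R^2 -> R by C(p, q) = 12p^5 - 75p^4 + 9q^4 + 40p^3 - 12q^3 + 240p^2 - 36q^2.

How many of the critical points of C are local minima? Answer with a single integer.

4

C separates as a function of p plus a function of q, so ∇C=0 decouples.
∂C/∂p = 60p(p - 4)(p - 2)(p + 1) = 0 at p ∈ {-1, 0, 2, 4}; ∂C/∂q = 36q(q - 2)(q + 1) = 0 at q ∈ {-1, 0, 2}.
The Hessian is diagonal: diag(C_pp, C_qq). Second derivatives: C_pp(-1)=-900, C_pp(0)=480, C_pp(2)=-720, C_pp(4)=2400; C_qq(-1)=108, C_qq(0)=-72, C_qq(2)=216.
Local minima occur where both diagonal entries positive: (0, -1), (0, 2), (4, -1), (4, 2). Count: 4.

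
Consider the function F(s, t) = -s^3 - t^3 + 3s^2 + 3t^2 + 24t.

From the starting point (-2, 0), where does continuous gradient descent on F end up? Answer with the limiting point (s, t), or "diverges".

(0, -2)

F is separable, so gradient descent decouples: s follows -∂F/∂s, t follows -∂F/∂t.
∂F/∂s = -3s(s - 2); at s=-2 this is -24, so s increases.
∂F/∂t = -3(t - 4)(t + 2); at t=0 this is 24, so t decreases.
s converges to its nearest critical value 0 (a local min of the s-part); t converges to -2. The iterate converges to (0, -2).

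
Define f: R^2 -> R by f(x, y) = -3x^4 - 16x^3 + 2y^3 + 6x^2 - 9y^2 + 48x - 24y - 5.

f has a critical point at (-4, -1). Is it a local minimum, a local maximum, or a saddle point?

local maximum

The mixed partial ∂²f/∂x∂y is 0, so the Hessian at any point is diag(f_xx, f_yy) = diag(12(-3x^2 - 8x + 1), 6(2y - 3)).
At (-4, -1): H = diag(-180, -30).
Both eigenvalues are negative, so H is negative definite: a local maximum.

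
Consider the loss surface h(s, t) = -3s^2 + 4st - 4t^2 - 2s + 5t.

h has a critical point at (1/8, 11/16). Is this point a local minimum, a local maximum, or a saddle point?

The Hessian of h is constant: H = [[-6, 4], [4, -8]].
det(H) = (-6)·(-8) − 4² = 32.
det(H) > 0 and tr(H) = -14 < 0, so H is negative definite and the point is a local maximum.

local maximum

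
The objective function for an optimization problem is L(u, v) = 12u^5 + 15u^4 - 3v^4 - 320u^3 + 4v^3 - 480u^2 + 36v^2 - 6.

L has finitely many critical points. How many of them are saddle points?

L separates as a function of u plus a function of v, so ∇L=0 decouples.
∂L/∂u = 60u(u - 4)(u + 1)(u + 4) = 0 at u ∈ {-4, -1, 0, 4}; ∂L/∂v = -12v(v - 3)(v + 2) = 0 at v ∈ {-2, 0, 3}.
The Hessian is diagonal: diag(L_uu, L_vv). Second derivatives: L_uu(-4)=-5760, L_uu(-1)=900, L_uu(0)=-960, L_uu(4)=9600; L_vv(-2)=-120, L_vv(0)=72, L_vv(3)=-180.
Saddle points occur where the two diagonal entries have opposite signs: (-4, 0), (-1, -2), (-1, 3), (0, 0), (4, -2), (4, 3). Count: 6.

6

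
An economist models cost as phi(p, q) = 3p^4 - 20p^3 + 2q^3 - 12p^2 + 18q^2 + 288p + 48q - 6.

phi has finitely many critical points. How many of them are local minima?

2

phi separates as a function of p plus a function of q, so ∇phi=0 decouples.
∂phi/∂p = 12(p - 4)(p - 3)(p + 2) = 0 at p ∈ {-2, 3, 4}; ∂phi/∂q = 6(q + 2)(q + 4) = 0 at q ∈ {-4, -2}.
The Hessian is diagonal: diag(phi_pp, phi_qq). Second derivatives: phi_pp(-2)=360, phi_pp(3)=-60, phi_pp(4)=72; phi_qq(-4)=-12, phi_qq(-2)=12.
Local minima occur where both diagonal entries positive: (-2, -2), (4, -2). Count: 2.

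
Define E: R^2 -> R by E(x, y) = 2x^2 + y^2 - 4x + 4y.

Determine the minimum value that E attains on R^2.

-6

E(x,y) separates as P(x) + Q(y), so its minimum is min P + min Q.
P'(x) = 4x - 4 vanishes at x ∈ {1}; Q'(y) = 2y + 4 vanishes at y ∈ {-2}.
Local minima of P (where P''>0): P(1)=-2. Local minima of Q: Q(-2)=-4.
So the global minimum of E is P(1) + Q(-2) = -2 − 4 = -6, attained at (1, -2).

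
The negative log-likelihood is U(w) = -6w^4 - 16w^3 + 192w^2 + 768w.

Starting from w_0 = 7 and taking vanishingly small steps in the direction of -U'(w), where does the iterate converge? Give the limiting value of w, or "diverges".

diverges

U'(w) = -24(w - 4)(w + 2)(w + 4), so U'(7) = -7128.
Gradient descent moves in the -U' direction, i.e. w is increasing.
There is no critical point above w=7, and U' keeps the same sign, so the iterate runs off to +∞.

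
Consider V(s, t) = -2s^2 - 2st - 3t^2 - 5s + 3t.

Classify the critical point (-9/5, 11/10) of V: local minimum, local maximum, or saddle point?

local maximum

The Hessian of V is constant: H = [[-4, -2], [-2, -6]].
det(H) = (-4)·(-6) − (-2)² = 20.
det(H) > 0 and tr(H) = -10 < 0, so H is negative definite and the point is a local maximum.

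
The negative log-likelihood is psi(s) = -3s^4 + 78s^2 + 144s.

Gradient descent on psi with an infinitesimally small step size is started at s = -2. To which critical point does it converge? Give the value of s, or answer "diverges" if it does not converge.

-1

psi'(s) = -12(s - 4)(s + 1)(s + 3), so psi'(-2) = -72.
Gradient descent moves in the -psi' direction, i.e. s is increasing.
The nearest critical point in that direction is s = -1, where psi'' = 120 > 0 (a local minimum). The iterate converges there.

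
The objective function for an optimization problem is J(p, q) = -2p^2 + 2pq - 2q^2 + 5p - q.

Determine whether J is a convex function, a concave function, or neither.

concave

J is quadratic, so its Hessian is the constant matrix H = [[-4, 2], [2, -4]].
det(H) = 12, tr(H) = -8.
det(H) > 0 and tr(H) < 0, so H is negative definite everywhere: concave.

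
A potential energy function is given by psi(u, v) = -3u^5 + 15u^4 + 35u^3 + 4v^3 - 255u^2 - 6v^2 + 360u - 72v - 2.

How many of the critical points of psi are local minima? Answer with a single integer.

2

psi separates as a function of u plus a function of v, so ∇psi=0 decouples.
∂psi/∂u = -15(u - 4)(u - 2)(u - 1)(u + 3) = 0 at u ∈ {-3, 1, 2, 4}; ∂psi/∂v = 12(v - 3)(v + 2) = 0 at v ∈ {-2, 3}.
The Hessian is diagonal: diag(psi_uu, psi_vv). Second derivatives: psi_uu(-3)=2100, psi_uu(1)=-180, psi_uu(2)=150, psi_uu(4)=-630; psi_vv(-2)=-60, psi_vv(3)=60.
Local minima occur where both diagonal entries positive: (-3, 3), (2, 3). Count: 2.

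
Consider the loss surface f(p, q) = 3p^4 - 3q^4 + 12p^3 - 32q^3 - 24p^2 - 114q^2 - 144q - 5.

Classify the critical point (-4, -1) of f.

saddle point

The mixed partial ∂²f/∂p∂q is 0, so the Hessian at any point is diag(f_pp, f_qq) = diag(12(3p^2 + 6p - 4), -12(3q^2 + 16q + 19)).
At (-4, -1): H = diag(240, -72).
The eigenvalues have opposite signs, so H is indefinite: a saddle point.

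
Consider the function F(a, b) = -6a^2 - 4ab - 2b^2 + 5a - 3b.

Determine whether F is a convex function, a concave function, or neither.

F is quadratic, so its Hessian is the constant matrix H = [[-12, -4], [-4, -4]].
det(H) = 32, tr(H) = -16.
det(H) > 0 and tr(H) < 0, so H is negative definite everywhere: concave.

concave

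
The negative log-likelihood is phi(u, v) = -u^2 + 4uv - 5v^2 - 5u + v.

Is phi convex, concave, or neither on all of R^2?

phi is quadratic, so its Hessian is the constant matrix H = [[-2, 4], [4, -10]].
det(H) = 4, tr(H) = -12.
det(H) > 0 and tr(H) < 0, so H is negative definite everywhere: concave.

concave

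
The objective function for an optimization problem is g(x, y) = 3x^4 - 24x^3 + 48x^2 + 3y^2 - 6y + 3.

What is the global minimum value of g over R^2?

0

g(x,y) separates as P(x) + Q(y) + 3, so its minimum is min P + min Q + 3.
P'(x) = 12x(x - 4)(x - 2) vanishes at x ∈ {0, 2, 4}; Q'(y) = 6y - 6 vanishes at y ∈ {1}.
Local minima of P (where P''>0): P(0)=0, P(4)=0. Local minima of Q: Q(1)=-3.
So the global minimum of g is P(0) + Q(1) + 3 = 0 − 3 + 3 = 0, attained at (0, 1).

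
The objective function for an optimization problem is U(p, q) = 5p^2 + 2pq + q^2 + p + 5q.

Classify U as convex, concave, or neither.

U is quadratic, so its Hessian is the constant matrix H = [[10, 2], [2, 2]].
det(H) = 16, tr(H) = 12.
det(H) > 0 and tr(H) > 0, so H is positive definite everywhere: convex.

convex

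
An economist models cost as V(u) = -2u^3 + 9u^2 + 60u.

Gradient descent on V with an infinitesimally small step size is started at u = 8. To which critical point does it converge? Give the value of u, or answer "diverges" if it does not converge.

diverges

V'(u) = -6(u - 5)(u + 2), so V'(8) = -180.
Gradient descent moves in the -V' direction, i.e. u is increasing.
There is no critical point above u=8, and V' keeps the same sign, so the iterate runs off to +∞.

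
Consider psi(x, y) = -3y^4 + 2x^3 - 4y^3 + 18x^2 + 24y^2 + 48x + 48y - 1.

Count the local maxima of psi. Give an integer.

2

psi separates as a function of x plus a function of y, so ∇psi=0 decouples.
∂psi/∂x = 6(x + 2)(x + 4) = 0 at x ∈ {-4, -2}; ∂psi/∂y = -12(y - 2)(y + 1)(y + 2) = 0 at y ∈ {-2, -1, 2}.
The Hessian is diagonal: diag(psi_xx, psi_yy). Second derivatives: psi_xx(-4)=-12, psi_xx(-2)=12; psi_yy(-2)=-48, psi_yy(-1)=36, psi_yy(2)=-144.
Local maxima occur where both diagonal entries negative: (-4, -2), (-4, 2). Count: 2.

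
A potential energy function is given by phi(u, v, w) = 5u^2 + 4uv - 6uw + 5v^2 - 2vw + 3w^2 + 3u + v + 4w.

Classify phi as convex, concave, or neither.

convex

phi is quadratic, so its Hessian is the constant matrix H = [[10, 4, -6], [4, 10, -2], [-6, -2, 6]].
Leading principal minors: 10, 84, 200.
All positive ⇒ H ≻ 0 ⇒ convex.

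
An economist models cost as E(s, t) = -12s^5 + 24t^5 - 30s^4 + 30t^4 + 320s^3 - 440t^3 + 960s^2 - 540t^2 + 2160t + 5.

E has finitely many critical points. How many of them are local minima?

E separates as a function of s plus a function of t, so ∇E=0 decouples.
∂E/∂s = -60s(s - 4)(s + 2)(s + 4) = 0 at s ∈ {-4, -2, 0, 4}; ∂E/∂t = 120(t - 3)(t - 1)(t + 2)(t + 3) = 0 at t ∈ {-3, -2, 1, 3}.
The Hessian is diagonal: diag(E_ss, E_tt). Second derivatives: E_ss(-4)=3840, E_ss(-2)=-1440, E_ss(0)=1920, E_ss(4)=-11520; E_tt(-3)=-2880, E_tt(-2)=1800, E_tt(1)=-2880, E_tt(3)=7200.
Local minima occur where both diagonal entries positive: (-4, -2), (-4, 3), (0, -2), (0, 3). Count: 4.

4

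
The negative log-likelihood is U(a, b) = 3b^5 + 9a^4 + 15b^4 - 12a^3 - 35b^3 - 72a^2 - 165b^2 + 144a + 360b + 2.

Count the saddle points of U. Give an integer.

U separates as a function of a plus a function of b, so ∇U=0 decouples.
∂U/∂a = 36(a - 2)(a - 1)(a + 2) = 0 at a ∈ {-2, 1, 2}; ∂U/∂b = 15(b - 2)(b - 1)(b + 3)(b + 4) = 0 at b ∈ {-4, -3, 1, 2}.
The Hessian is diagonal: diag(U_aa, U_bb). Second derivatives: U_aa(-2)=432, U_aa(1)=-108, U_aa(2)=144; U_bb(-4)=-450, U_bb(-3)=300, U_bb(1)=-300, U_bb(2)=450.
Saddle points occur where the two diagonal entries have opposite signs: (-2, -4), (-2, 1), (1, -3), (1, 2), (2, -4), (2, 1). Count: 6.

6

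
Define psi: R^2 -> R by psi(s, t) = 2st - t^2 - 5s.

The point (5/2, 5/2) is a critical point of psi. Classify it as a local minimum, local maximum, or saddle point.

The Hessian of psi is constant: H = [[0, 2], [2, -2]].
det(H) = 0·(-2) − 2² = -4.
Since det(H) < 0, H is indefinite and the critical point is a saddle point.

saddle point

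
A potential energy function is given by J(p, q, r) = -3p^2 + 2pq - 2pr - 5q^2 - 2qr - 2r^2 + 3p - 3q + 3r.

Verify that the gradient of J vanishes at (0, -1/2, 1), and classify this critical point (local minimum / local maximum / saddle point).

∇J = (-6p + 2q - 2r + 3, 2p - 10q - 2r - 3, -2p - 2q - 4r + 3); substituting (0, -1/2, 1) gives ∇J = (0, 0, 0), so (0, -1/2, 1) is indeed a critical point.
The Hessian is constant: H = [[-6, 2, -2], [2, -10, -2], [-2, -2, -4]].
Leading principal minors: Δ₁ = -6, Δ₂ = 56, Δ₃ = -144.
The minors alternate sign starting negative (−, +, −), so H is negative definite: a local maximum.

local maximum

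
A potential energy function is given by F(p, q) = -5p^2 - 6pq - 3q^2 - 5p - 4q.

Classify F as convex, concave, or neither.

concave

F is quadratic, so its Hessian is the constant matrix H = [[-10, -6], [-6, -6]].
det(H) = 24, tr(H) = -16.
det(H) > 0 and tr(H) < 0, so H is negative definite everywhere: concave.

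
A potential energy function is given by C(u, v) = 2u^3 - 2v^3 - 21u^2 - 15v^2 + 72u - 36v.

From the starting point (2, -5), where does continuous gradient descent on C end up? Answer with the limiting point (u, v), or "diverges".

C is separable, so gradient descent decouples: u follows -∂C/∂u, v follows -∂C/∂v.
∂C/∂u = 6(u - 4)(u - 3); at u=2 this is 12, so u decreases.
∂C/∂v = -6(v + 2)(v + 3); at v=-5 this is -36, so v increases.
The u-coordinate has no critical point in that direction and runs off to infinity.

diverges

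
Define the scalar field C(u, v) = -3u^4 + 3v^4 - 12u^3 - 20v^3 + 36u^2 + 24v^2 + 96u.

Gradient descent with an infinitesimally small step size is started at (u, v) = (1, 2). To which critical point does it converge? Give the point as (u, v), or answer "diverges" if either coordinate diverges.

(-1, 4)

C is separable, so gradient descent decouples: u follows -∂C/∂u, v follows -∂C/∂v.
∂C/∂u = -12(u - 2)(u + 1)(u + 4); at u=1 this is 120, so u decreases.
∂C/∂v = 12v(v - 4)(v - 1); at v=2 this is -48, so v increases.
u converges to its nearest critical value -1 (a local min of the u-part); v converges to 4. The iterate converges to (-1, 4).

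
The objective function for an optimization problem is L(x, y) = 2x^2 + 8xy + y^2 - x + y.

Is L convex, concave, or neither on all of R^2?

neither

L is quadratic, so its Hessian is the constant matrix H = [[4, 8], [8, 2]].
det(H) = -56, tr(H) = 6.
det(H) < 0, so H is indefinite: neither convex nor concave.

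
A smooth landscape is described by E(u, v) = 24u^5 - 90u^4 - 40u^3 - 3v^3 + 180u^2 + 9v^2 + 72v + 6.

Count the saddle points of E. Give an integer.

E separates as a function of u plus a function of v, so ∇E=0 decouples.
∂E/∂u = 120u(u - 3)(u - 1)(u + 1) = 0 at u ∈ {-1, 0, 1, 3}; ∂E/∂v = -9(v - 4)(v + 2) = 0 at v ∈ {-2, 4}.
The Hessian is diagonal: diag(E_uu, E_vv). Second derivatives: E_uu(-1)=-960, E_uu(0)=360, E_uu(1)=-480, E_uu(3)=2880; E_vv(-2)=54, E_vv(4)=-54.
Saddle points occur where the two diagonal entries have opposite signs: (-1, -2), (0, 4), (1, -2), (3, 4). Count: 4.

4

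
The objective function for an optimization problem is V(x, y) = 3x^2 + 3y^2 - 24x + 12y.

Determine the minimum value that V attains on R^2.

-60

V(x,y) separates as P(x) + Q(y), so its minimum is min P + min Q.
P'(x) = 6x - 24 vanishes at x ∈ {4}; Q'(y) = 6y + 12 vanishes at y ∈ {-2}.
Local minima of P (where P''>0): P(4)=-48. Local minima of Q: Q(-2)=-12.
So the global minimum of V is P(4) + Q(-2) = -48 − 12 = -60, attained at (4, -2).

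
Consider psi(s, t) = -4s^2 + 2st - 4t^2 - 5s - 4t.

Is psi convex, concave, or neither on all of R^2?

concave

psi is quadratic, so its Hessian is the constant matrix H = [[-8, 2], [2, -8]].
det(H) = 60, tr(H) = -16.
det(H) > 0 and tr(H) < 0, so H is negative definite everywhere: concave.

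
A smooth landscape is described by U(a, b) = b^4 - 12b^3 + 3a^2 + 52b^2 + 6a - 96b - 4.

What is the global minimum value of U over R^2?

U(a,b) separates as P(a) + Q(b) − 4, so its minimum is min P + min Q − 4.
P'(a) = 6a + 6 vanishes at a ∈ {-1}; Q'(b) = 4(b - 4)(b - 3)(b - 2) vanishes at b ∈ {2, 3, 4}.
Local minima of P (where P''>0): P(-1)=-3. Local minima of Q: Q(2)=-64, Q(4)=-64.
So the global minimum of U is P(-1) + Q(2) − 4 = -3 − 64 − 4 = -71, attained at (-1, 2).

-71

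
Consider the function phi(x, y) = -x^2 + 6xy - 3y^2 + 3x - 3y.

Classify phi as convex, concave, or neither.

phi is quadratic, so its Hessian is the constant matrix H = [[-2, 6], [6, -6]].
det(H) = -24, tr(H) = -8.
det(H) < 0, so H is indefinite: neither convex nor concave.

neither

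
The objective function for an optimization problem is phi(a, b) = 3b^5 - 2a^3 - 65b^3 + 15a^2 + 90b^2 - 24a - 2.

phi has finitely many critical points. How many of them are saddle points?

phi separates as a function of a plus a function of b, so ∇phi=0 decouples.
∂phi/∂a = -6(a - 4)(a - 1) = 0 at a ∈ {1, 4}; ∂phi/∂b = 15b(b - 3)(b - 1)(b + 4) = 0 at b ∈ {-4, 0, 1, 3}.
The Hessian is diagonal: diag(phi_aa, phi_bb). Second derivatives: phi_aa(1)=18, phi_aa(4)=-18; phi_bb(-4)=-2100, phi_bb(0)=180, phi_bb(1)=-150, phi_bb(3)=630.
Saddle points occur where the two diagonal entries have opposite signs: (1, -4), (1, 1), (4, 0), (4, 3). Count: 4.

4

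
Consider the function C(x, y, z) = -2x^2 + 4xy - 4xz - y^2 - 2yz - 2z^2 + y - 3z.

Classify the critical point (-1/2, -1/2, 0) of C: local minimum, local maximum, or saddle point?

The Hessian is constant: H = [[-4, 4, -4], [4, -2, -2], [-4, -2, -4]].
Leading principal minors: Δ₁ = -4, Δ₂ = -8, Δ₃ = 144.
The minors fit neither the all-positive nor the alternating-sign pattern, so H is indefinite: a saddle point.

saddle point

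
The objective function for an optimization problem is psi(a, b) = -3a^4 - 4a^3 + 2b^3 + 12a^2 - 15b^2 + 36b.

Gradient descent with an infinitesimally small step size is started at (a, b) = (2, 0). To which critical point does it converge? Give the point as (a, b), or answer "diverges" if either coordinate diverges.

diverges

psi is separable, so gradient descent decouples: a follows -∂psi/∂a, b follows -∂psi/∂b.
∂psi/∂a = -12a(a - 1)(a + 2); at a=2 this is -96, so a increases.
∂psi/∂b = 6(b - 3)(b - 2); at b=0 this is 36, so b decreases.
The a-coordinate has no critical point in that direction and runs off to infinity.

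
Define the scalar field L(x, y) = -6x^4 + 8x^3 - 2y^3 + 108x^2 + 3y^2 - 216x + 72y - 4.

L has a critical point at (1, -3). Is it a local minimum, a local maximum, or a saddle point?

local minimum

The mixed partial ∂²L/∂x∂y is 0, so the Hessian at any point is diag(L_xx, L_yy) = diag(24(-3x^2 + 2x + 9), 6(-2y + 1)).
At (1, -3): H = diag(192, 42).
Both eigenvalues are positive, so H is positive definite: a local minimum.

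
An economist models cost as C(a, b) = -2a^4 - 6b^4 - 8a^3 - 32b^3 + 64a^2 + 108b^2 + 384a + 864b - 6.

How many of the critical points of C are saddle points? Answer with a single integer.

4

C separates as a function of a plus a function of b, so ∇C=0 decouples.
∂C/∂a = -8(a - 4)(a + 3)(a + 4) = 0 at a ∈ {-4, -3, 4}; ∂C/∂b = -24(b - 3)(b + 3)(b + 4) = 0 at b ∈ {-4, -3, 3}.
The Hessian is diagonal: diag(C_aa, C_bb). Second derivatives: C_aa(-4)=-64, C_aa(-3)=56, C_aa(4)=-448; C_bb(-4)=-168, C_bb(-3)=144, C_bb(3)=-1008.
Saddle points occur where the two diagonal entries have opposite signs: (-4, -3), (-3, -4), (-3, 3), (4, -3). Count: 4.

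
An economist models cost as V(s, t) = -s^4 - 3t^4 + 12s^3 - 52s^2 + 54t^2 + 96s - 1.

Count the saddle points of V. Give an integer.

4

V separates as a function of s plus a function of t, so ∇V=0 decouples.
∂V/∂s = -4(s - 4)(s - 3)(s - 2) = 0 at s ∈ {2, 3, 4}; ∂V/∂t = -12t(t - 3)(t + 3) = 0 at t ∈ {-3, 0, 3}.
The Hessian is diagonal: diag(V_ss, V_tt). Second derivatives: V_ss(2)=-8, V_ss(3)=4, V_ss(4)=-8; V_tt(-3)=-216, V_tt(0)=108, V_tt(3)=-216.
Saddle points occur where the two diagonal entries have opposite signs: (2, 0), (3, -3), (3, 3), (4, 0). Count: 4.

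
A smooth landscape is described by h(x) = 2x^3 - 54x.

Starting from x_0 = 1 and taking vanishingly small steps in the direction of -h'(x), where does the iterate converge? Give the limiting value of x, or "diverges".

h'(x) = 6(x - 3)(x + 3), so h'(1) = -48.
Gradient descent moves in the -h' direction, i.e. x is increasing.
The nearest critical point in that direction is x = 3, where h'' = 36 > 0 (a local minimum). The iterate converges there.

3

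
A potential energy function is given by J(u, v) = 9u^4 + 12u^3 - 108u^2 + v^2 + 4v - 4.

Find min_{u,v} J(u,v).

J(u,v) separates as P(u) + Q(v) − 4, so its minimum is min P + min Q − 4.
P'(u) = 36u(u - 2)(u + 3) vanishes at u ∈ {-3, 0, 2}; Q'(v) = 2v + 4 vanishes at v ∈ {-2}.
Local minima of P (where P''>0): P(-3)=-567, P(2)=-192. Local minima of Q: Q(-2)=-4.
So the global minimum of J is P(-3) + Q(-2) − 4 = -567 − 4 − 4 = -575, attained at (-3, -2).

-575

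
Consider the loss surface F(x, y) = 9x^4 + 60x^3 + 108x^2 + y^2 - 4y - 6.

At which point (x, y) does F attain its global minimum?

F(x,y) separates as P(x) + Q(y) − 6, so its minimum is min P + min Q − 6.
P'(x) = 36x(x + 2)(x + 3) vanishes at x ∈ {-3, -2, 0}; Q'(y) = 2y - 4 vanishes at y ∈ {2}.
Local minima of P (where P''>0): P(-3)=81, P(0)=0. Local minima of Q: Q(2)=-4.
So the global minimum of F is P(0) + Q(2) − 6 = 0 − 4 − 6 = -10, attained at (0, 2).

(0, 2)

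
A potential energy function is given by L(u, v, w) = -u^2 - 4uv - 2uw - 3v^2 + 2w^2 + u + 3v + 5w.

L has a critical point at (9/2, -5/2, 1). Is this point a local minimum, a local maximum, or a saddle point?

The Hessian is constant: H = [[-2, -4, -2], [-4, -6, 0], [-2, 0, 4]].
Leading principal minors: Δ₁ = -2, Δ₂ = -4, Δ₃ = 8.
The minors fit neither the all-positive nor the alternating-sign pattern, so H is indefinite: a saddle point.

saddle point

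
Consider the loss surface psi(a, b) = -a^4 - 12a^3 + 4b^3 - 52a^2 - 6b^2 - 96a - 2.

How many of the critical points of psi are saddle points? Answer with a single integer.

psi separates as a function of a plus a function of b, so ∇psi=0 decouples.
∂psi/∂a = -4(a + 2)(a + 3)(a + 4) = 0 at a ∈ {-4, -3, -2}; ∂psi/∂b = 12b(b - 1) = 0 at b ∈ {0, 1}.
The Hessian is diagonal: diag(psi_aa, psi_bb). Second derivatives: psi_aa(-4)=-8, psi_aa(-3)=4, psi_aa(-2)=-8; psi_bb(0)=-12, psi_bb(1)=12.
Saddle points occur where the two diagonal entries have opposite signs: (-4, 1), (-3, 0), (-2, 1). Count: 3.

3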